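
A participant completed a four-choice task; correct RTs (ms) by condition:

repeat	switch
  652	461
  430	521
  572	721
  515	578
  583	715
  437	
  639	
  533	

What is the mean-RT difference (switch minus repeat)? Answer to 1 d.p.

M(repeat) = 4361/8 = 545.125
M(switch) = 2996/5 = 599.200
Difference = 599.200 − 545.125 = 54.075 ms

54.1 ms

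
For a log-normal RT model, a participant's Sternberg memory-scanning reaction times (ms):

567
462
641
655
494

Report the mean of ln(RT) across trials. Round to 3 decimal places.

6.325

ln(RT): 6.3404, 6.1356, 6.4630, 6.4846, 6.2025
Σ ln(RT) = 31.6261
Mean = 31.6261/5 = 6.32522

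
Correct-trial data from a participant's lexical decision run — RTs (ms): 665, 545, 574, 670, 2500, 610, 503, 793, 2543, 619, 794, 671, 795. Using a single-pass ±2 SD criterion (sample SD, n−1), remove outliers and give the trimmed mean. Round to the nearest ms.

658 ms

n = 13, ΣRT = 12282, M = 944.769
Σ(x−M)² = 5980640.31; s = √(5980640.31/12) = 705.965
Cutoffs: 944.769 ± 2·705.965 → [-467.2, 2356.7]
Outside: 2500, 2543 → excluded.
Retained (n=11): Σ = 7239, mean = 7239/11 = 658.091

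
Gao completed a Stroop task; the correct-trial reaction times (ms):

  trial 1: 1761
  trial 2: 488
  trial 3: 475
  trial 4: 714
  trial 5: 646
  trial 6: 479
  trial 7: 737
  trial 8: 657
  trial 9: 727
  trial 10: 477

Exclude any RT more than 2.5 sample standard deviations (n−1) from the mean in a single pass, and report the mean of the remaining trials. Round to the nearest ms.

600 ms

n = 10, ΣRT = 7161, M = 716.100
Σ(x−M)² = 1324326.90; s = √(1324326.90/9) = 383.598
Cutoffs: 716.100 ± 2.5·383.598 → [-242.9, 1675.1]
Outside: 1761 → excluded.
Retained (n=9): Σ = 5400, mean = 5400/9 = 600.000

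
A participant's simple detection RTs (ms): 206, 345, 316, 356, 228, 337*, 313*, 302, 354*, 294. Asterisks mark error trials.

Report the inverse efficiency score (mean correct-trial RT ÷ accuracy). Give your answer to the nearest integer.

418 ms

Correct trials (n=7): 206, 345, 316, 356, 228, 302, 294
Mean correct RT = 2047/7 = 292.4286 ms
Proportion correct = 7/10
IES = 292.4286 / (7/10) = 417.755 ms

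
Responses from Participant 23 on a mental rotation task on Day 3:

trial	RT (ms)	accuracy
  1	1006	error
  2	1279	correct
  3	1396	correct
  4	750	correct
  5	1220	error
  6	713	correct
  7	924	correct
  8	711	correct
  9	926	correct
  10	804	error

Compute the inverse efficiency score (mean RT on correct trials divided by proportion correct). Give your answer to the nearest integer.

Correct trials (n=7): 1279, 1396, 750, 713, 924, 711, 926
Mean correct RT = 6699/7 = 957.0000 ms
Proportion correct = 7/10
IES = 957.0000 / (7/10) = 1367.143 ms

1367 ms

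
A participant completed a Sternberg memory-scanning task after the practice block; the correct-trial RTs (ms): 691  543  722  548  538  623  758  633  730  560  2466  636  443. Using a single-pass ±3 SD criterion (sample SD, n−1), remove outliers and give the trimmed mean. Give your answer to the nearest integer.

n = 13, ΣRT = 9891, M = 760.846
Σ(x−M)² = 3249615.69; s = √(3249615.69/12) = 520.386
Cutoffs: 760.846 ± 3·520.386 → [-800.3, 2322.0]
Outside: 2466 → excluded.
Retained (n=12): Σ = 7425, mean = 7425/12 = 618.750

619 ms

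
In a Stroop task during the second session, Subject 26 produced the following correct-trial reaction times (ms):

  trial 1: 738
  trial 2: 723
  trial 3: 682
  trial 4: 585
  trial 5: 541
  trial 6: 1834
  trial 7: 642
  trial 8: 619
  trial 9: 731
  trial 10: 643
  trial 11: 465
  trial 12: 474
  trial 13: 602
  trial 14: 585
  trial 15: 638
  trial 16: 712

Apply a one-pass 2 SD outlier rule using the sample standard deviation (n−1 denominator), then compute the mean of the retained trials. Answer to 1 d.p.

625.3 ms

n = 16, ΣRT = 11214, M = 700.875
Σ(x−M)² = 1473999.75; s = √(1473999.75/15) = 313.475
Cutoffs: 700.875 ± 2·313.475 → [73.9, 1327.8]
Outside: 1834 → excluded.
Retained (n=15): Σ = 9380, mean = 9380/15 = 625.333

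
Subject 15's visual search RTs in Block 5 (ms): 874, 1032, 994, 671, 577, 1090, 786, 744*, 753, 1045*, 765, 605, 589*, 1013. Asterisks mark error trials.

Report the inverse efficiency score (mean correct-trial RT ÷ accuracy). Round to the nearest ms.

1060 ms

Correct trials (n=11): 874, 1032, 994, 671, 577, 1090, 786, 753, 765, 605, 1013
Mean correct RT = 9160/11 = 832.7273 ms
Proportion correct = 11/14
IES = 832.7273 / (11/14) = 1059.835 ms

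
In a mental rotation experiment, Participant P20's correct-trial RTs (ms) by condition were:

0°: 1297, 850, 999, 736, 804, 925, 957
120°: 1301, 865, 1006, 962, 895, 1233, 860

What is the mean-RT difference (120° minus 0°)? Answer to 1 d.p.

M(0°) = 6568/7 = 938.286
M(120°) = 7122/7 = 1017.429
Difference = 1017.429 − 938.286 = 79.143 ms

79.1 ms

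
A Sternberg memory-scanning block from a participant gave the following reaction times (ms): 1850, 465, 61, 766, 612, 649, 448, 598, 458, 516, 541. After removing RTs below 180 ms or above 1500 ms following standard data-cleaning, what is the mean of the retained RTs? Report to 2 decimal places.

Excluded: 61, 1850
Retained (n=9): Σ = 5053
Mean = 5053/9 = 561.4444

561.44 ms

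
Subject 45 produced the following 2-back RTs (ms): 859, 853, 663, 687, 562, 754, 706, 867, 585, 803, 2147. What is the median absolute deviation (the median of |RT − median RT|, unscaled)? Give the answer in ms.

99 ms

Sorted: 562, 585, 663, 687, 706, 754, 803, 853, 859, 867, 2147 → median = 754
|x − 754|: 105, 99, 91, 67, 192, 0, 48, 113, 169, 49, 1393
Sorted deviations: 0, 48, 49, 67, 91, 99, 105, 113, 169, 192, 1393 → MAD = 99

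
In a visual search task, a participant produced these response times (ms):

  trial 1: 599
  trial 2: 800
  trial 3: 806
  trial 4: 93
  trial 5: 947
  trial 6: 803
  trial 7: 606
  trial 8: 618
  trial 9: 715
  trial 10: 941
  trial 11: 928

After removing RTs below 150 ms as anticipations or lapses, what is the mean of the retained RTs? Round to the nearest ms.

776 ms

Excluded: 93
Retained (n=10): Σ = 7763
Mean = 7763/10 = 776.3000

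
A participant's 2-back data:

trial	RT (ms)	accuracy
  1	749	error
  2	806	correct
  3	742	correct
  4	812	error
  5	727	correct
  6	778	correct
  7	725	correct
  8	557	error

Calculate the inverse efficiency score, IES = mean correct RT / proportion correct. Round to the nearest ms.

1209 ms

Correct trials (n=5): 806, 742, 727, 778, 725
Mean correct RT = 3778/5 = 755.6000 ms
Proportion correct = 5/8
IES = 755.6000 / (5/8) = 1208.960 ms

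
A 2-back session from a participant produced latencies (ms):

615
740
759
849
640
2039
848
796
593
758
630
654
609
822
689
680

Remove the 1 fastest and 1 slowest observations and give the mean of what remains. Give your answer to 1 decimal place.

720.6 ms

Sorted: 593, 609, 615, 630, 640, 654, 680, 689, 740, 758, 759, 796, 822, 848, 849, 2039
Drop lowest 1 (593) and highest 1 (2039)
Remaining (n=14): Σ = 10089, mean = 10089/14 = 720.643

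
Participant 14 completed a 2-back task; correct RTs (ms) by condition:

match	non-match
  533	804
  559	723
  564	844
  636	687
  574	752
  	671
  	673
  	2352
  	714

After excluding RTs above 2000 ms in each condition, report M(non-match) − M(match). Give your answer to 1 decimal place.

non-match: exclude 2352
M(match) = 2866/5 = 573.200
M(non-match) = 5868/8 = 733.500
Difference = 733.500 − 573.200 = 160.300 ms

160.3 ms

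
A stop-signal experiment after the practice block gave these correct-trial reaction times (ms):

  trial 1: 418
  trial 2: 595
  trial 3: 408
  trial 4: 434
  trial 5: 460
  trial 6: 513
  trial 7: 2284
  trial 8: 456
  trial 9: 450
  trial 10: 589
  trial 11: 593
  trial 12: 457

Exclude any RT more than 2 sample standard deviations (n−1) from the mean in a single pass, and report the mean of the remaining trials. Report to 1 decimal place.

n = 12, ΣRT = 7657, M = 638.083
Σ(x−M)² = 3007044.92; s = √(3007044.92/11) = 522.846
Cutoffs: 638.083 ± 2·522.846 → [-407.6, 1683.8]
Outside: 2284 → excluded.
Retained (n=11): Σ = 5373, mean = 5373/11 = 488.455

488.5 ms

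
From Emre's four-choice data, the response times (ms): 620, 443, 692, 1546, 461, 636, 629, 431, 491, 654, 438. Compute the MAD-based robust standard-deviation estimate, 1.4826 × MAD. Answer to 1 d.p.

191.3 ms

Sorted: 431, 438, 443, 461, 491, 620, 629, 636, 654, 692, 1546 → median = 620
|x − 620| sorted: 0, 9, 16, 34, 72, 129, 159, 177, 182, 189, 926 → MAD = 129
Robust SD ≈ 1.4826 × 129 = 191.255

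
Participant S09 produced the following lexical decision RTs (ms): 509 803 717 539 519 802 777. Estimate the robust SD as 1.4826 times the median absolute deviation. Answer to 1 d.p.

127.5 ms

Sorted: 509, 519, 539, 717, 777, 802, 803 → median = 717
|x − 717| sorted: 0, 60, 85, 86, 178, 198, 208 → MAD = 86
Robust SD ≈ 1.4826 × 86 = 127.504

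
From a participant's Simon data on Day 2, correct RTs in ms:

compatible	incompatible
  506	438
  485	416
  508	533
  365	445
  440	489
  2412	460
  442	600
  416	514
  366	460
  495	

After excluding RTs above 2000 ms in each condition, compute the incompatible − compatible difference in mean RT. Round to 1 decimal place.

compatible: exclude 2412
M(compatible) = 4023/9 = 447.000
M(incompatible) = 4355/9 = 483.889
Difference = 483.889 − 447.000 = 36.889 ms

36.9 ms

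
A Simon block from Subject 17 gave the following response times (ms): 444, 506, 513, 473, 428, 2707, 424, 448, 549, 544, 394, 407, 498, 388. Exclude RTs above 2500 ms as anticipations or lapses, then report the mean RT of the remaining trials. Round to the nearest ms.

Excluded: 2707
Retained (n=13): Σ = 6016
Mean = 6016/13 = 462.7692

463 ms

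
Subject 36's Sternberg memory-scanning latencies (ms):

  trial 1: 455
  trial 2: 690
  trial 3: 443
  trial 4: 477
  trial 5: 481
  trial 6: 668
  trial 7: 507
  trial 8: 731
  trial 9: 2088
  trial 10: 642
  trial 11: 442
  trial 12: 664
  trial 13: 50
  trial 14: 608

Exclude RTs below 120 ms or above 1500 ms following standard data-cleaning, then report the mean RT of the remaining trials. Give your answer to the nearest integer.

Excluded: 50, 2088
Retained (n=12): Σ = 6808
Mean = 6808/12 = 567.3333

567 ms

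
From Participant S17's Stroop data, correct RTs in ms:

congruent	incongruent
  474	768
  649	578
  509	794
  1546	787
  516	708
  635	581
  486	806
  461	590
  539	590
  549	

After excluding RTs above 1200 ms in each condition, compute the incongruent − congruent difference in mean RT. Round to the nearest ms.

congruent: exclude 1546
M(congruent) = 4818/9 = 535.333
M(incongruent) = 6202/9 = 689.111
Difference = 689.111 − 535.333 = 153.778 ms

154 ms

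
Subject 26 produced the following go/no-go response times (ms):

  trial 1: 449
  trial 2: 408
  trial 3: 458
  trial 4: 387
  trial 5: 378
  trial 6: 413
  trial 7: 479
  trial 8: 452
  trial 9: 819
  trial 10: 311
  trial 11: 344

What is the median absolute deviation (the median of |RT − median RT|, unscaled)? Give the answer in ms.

39 ms

Sorted: 311, 344, 378, 387, 408, 413, 449, 452, 458, 479, 819 → median = 413
|x − 413|: 36, 5, 45, 26, 35, 0, 66, 39, 406, 102, 69
Sorted deviations: 0, 5, 26, 35, 36, 39, 45, 66, 69, 102, 406 → MAD = 39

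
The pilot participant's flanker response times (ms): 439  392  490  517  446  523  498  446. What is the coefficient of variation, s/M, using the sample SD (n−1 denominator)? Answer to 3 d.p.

0.097

n = 8, Σ = 3751, M = 468.8750
Σ(x−M)² = 14388.875; s = √(14388.875/7) = 45.3382
CV = 45.3382 / 468.8750 = 0.09670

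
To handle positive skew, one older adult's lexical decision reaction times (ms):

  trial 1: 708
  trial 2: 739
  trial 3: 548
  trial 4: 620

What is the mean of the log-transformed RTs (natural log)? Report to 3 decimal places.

ln(RT): 6.5624, 6.6053, 6.3063, 6.4297
Σ ln(RT) = 25.9037
Mean = 25.9037/4 = 6.47593

6.476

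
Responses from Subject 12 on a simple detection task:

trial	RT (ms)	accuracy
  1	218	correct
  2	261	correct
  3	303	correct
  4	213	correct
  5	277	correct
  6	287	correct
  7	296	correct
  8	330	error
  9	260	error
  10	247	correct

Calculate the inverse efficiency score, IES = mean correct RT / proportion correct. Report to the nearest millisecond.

328 ms

Correct trials (n=8): 218, 261, 303, 213, 277, 287, 296, 247
Mean correct RT = 2102/8 = 262.7500 ms
Proportion correct = 8/10
IES = 262.7500 / (8/10) = 328.438 ms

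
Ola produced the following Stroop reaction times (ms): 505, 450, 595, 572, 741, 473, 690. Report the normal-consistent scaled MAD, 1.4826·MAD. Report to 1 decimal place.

Sorted: 450, 473, 505, 572, 595, 690, 741 → median = 572
|x − 572| sorted: 0, 23, 67, 99, 118, 122, 169 → MAD = 99
Robust SD ≈ 1.4826 × 99 = 146.777

146.8 ms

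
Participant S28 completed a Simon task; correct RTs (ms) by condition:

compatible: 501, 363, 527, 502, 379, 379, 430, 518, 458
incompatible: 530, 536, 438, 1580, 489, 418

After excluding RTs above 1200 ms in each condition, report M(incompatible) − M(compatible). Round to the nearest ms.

31 ms

incompatible: exclude 1580
M(compatible) = 4057/9 = 450.778
M(incompatible) = 2411/5 = 482.200
Difference = 482.200 − 450.778 = 31.422 ms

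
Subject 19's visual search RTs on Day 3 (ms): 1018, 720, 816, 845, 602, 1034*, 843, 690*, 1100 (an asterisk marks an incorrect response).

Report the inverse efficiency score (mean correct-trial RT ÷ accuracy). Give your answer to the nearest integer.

Correct trials (n=7): 1018, 720, 816, 845, 602, 843, 1100
Mean correct RT = 5944/7 = 849.1429 ms
Proportion correct = 7/9
IES = 849.1429 / (7/9) = 1091.755 ms

1092 ms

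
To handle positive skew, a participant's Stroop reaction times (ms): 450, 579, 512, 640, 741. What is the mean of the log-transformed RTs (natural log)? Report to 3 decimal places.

ln(RT): 6.1092, 6.3613, 6.2383, 6.4615, 6.6080
Σ ln(RT) = 31.7783
Mean = 31.7783/5 = 6.35567

6.356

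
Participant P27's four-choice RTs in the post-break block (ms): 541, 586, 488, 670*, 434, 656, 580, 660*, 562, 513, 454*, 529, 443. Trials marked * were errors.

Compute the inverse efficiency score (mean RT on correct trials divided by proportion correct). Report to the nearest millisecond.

Correct trials (n=10): 541, 586, 488, 434, 656, 580, 562, 513, 529, 443
Mean correct RT = 5332/10 = 533.2000 ms
Proportion correct = 10/13
IES = 533.2000 / (10/13) = 693.160 ms

693 ms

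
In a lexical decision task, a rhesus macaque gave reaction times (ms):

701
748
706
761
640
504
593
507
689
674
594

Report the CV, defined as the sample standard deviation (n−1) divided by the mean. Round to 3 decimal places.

0.136

n = 11, Σ = 7117, M = 647.0000
Σ(x−M)² = 77910.000; s = √(77910.000/10) = 88.2666
CV = 88.2666 / 647.0000 = 0.13642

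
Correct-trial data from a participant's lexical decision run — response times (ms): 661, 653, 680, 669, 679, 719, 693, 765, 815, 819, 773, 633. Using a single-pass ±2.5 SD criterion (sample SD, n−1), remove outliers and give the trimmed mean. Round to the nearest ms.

713 ms

n = 12, ΣRT = 8559, M = 713.250
Σ(x−M)² = 45264.25; s = √(45264.25/11) = 64.148
Cutoffs: 713.250 ± 2.5·64.148 → [552.9, 873.6]
No RTs fall outside the cutoffs; all 12 retained. Mean = 8559/12 = 713.250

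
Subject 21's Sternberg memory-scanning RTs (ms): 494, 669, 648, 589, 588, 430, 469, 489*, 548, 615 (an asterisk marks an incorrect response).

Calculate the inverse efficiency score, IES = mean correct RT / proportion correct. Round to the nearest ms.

Correct trials (n=9): 494, 669, 648, 589, 588, 430, 469, 548, 615
Mean correct RT = 5050/9 = 561.1111 ms
Proportion correct = 9/10
IES = 561.1111 / (9/10) = 623.457 ms

623 ms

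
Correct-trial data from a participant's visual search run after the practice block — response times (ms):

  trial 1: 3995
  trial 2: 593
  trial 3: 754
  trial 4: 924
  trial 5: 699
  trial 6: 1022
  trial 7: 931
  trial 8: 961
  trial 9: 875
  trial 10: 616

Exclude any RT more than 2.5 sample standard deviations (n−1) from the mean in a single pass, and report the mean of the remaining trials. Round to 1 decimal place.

n = 10, ΣRT = 11370, M = 1137.000
Σ(x−M)² = 9274724.00; s = √(9274724.00/9) = 1015.148
Cutoffs: 1137.000 ± 2.5·1015.148 → [-1400.9, 3674.9]
Outside: 3995 → excluded.
Retained (n=9): Σ = 7375, mean = 7375/9 = 819.444

819.4 ms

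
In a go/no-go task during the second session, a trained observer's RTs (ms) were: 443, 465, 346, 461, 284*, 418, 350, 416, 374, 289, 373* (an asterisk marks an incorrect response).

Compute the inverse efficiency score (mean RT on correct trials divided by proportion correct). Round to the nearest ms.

484 ms

Correct trials (n=9): 443, 465, 346, 461, 418, 350, 416, 374, 289
Mean correct RT = 3562/9 = 395.7778 ms
Proportion correct = 9/11
IES = 395.7778 / (9/11) = 483.728 ms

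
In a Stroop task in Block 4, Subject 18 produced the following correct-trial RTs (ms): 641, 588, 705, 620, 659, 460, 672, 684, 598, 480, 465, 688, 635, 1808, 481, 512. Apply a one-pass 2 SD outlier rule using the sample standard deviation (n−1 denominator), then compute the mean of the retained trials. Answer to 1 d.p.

n = 16, ΣRT = 10696, M = 668.500
Σ(x−M)² = 1496262.00; s = √(1496262.00/15) = 315.834
Cutoffs: 668.500 ± 2·315.834 → [36.8, 1300.2]
Outside: 1808 → excluded.
Retained (n=15): Σ = 8888, mean = 8888/15 = 592.533

592.5 ms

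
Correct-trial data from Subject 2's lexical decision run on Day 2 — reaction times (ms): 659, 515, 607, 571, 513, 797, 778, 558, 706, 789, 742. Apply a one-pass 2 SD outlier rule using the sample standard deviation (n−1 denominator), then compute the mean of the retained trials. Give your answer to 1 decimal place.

657.7 ms

n = 11, ΣRT = 7235, M = 657.727
Σ(x−M)² = 121886.18; s = √(121886.18/10) = 110.402
Cutoffs: 657.727 ± 2·110.402 → [436.9, 878.5]
No RTs fall outside the cutoffs; all 11 retained. Mean = 7235/11 = 657.727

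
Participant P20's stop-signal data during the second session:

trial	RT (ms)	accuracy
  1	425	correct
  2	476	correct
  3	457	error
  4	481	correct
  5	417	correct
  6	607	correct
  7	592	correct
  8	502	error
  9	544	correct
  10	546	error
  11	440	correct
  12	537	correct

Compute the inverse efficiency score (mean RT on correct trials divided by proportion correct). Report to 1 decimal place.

669.5 ms

Correct trials (n=9): 425, 476, 481, 417, 607, 592, 544, 440, 537
Mean correct RT = 4519/9 = 502.1111 ms
Proportion correct = 9/12
IES = 502.1111 / (9/12) = 669.481 ms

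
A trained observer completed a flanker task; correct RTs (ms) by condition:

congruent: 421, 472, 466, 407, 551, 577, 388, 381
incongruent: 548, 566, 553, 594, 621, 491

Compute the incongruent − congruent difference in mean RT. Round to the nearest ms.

104 ms

M(congruent) = 3663/8 = 457.875
M(incongruent) = 3373/6 = 562.167
Difference = 562.167 − 457.875 = 104.292 ms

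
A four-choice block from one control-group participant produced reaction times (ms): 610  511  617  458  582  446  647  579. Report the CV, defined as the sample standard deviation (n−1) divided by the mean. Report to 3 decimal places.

n = 8, Σ = 4450, M = 556.2500
Σ(x−M)² = 39851.500; s = √(39851.500/7) = 75.4524
CV = 75.4524 / 556.2500 = 0.13564

0.136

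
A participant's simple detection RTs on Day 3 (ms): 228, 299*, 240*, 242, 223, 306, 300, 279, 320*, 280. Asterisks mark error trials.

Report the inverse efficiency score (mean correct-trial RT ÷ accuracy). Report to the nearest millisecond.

Correct trials (n=7): 228, 242, 223, 306, 300, 279, 280
Mean correct RT = 1858/7 = 265.4286 ms
Proportion correct = 7/10
IES = 265.4286 / (7/10) = 379.184 ms

379 ms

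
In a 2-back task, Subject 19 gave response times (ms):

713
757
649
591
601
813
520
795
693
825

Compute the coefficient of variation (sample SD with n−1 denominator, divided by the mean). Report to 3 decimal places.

n = 10, Σ = 6957, M = 695.7000
Σ(x−M)² = 97384.100; s = √(97384.100/9) = 104.0214
CV = 104.0214 / 695.7000 = 0.14952

0.150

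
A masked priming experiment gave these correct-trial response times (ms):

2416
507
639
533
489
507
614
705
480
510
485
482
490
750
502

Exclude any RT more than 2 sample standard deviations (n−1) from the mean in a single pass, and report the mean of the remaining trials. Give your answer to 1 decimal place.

549.5 ms

n = 15, ΣRT = 10109, M = 673.933
Σ(x−M)² = 3356566.93; s = √(3356566.93/14) = 489.648
Cutoffs: 673.933 ± 2·489.648 → [-305.4, 1653.2]
Outside: 2416 → excluded.
Retained (n=14): Σ = 7693, mean = 7693/14 = 549.500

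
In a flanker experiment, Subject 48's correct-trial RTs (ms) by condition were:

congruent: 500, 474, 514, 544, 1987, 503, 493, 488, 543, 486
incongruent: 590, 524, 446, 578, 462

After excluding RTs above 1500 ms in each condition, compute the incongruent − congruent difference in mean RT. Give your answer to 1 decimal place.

15.0 ms

congruent: exclude 1987
M(congruent) = 4545/9 = 505.000
M(incongruent) = 2600/5 = 520.000
Difference = 520.000 − 505.000 = 15.000 ms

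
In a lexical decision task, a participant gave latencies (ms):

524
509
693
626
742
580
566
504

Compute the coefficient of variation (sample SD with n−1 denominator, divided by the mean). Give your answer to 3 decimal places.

n = 8, Σ = 4744, M = 593.0000
Σ(x−M)² = 53926.000; s = √(53926.000/7) = 87.7708
CV = 87.7708 / 593.0000 = 0.14801

0.148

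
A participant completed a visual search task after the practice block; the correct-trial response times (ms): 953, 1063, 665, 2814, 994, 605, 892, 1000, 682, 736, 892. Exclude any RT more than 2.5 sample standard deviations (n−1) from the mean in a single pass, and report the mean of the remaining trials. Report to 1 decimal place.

848.2 ms

n = 11, ΣRT = 11296, M = 1026.909
Σ(x−M)² = 3751242.91; s = √(3751242.91/10) = 612.474
Cutoffs: 1026.909 ± 2.5·612.474 → [-504.3, 2558.1]
Outside: 2814 → excluded.
Retained (n=10): Σ = 8482, mean = 8482/10 = 848.200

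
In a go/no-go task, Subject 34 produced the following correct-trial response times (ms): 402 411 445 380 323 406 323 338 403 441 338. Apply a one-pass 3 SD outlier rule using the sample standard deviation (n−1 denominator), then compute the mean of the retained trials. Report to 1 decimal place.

n = 11, ΣRT = 4210, M = 382.727
Σ(x−M)² = 20540.18; s = √(20540.18/10) = 45.321
Cutoffs: 382.727 ± 3·45.321 → [246.8, 518.7]
No RTs fall outside the cutoffs; all 11 retained. Mean = 4210/11 = 382.727

382.7 ms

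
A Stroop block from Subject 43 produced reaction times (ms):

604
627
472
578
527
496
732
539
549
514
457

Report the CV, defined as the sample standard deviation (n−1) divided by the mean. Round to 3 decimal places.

0.142

n = 11, Σ = 6095, M = 554.0909
Σ(x−M)² = 62164.909; s = √(62164.909/10) = 78.8447
CV = 78.8447 / 554.0909 = 0.14230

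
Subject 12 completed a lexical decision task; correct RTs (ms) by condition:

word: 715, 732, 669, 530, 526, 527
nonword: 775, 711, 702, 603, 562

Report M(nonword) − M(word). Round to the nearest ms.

54 ms

M(word) = 3699/6 = 616.500
M(nonword) = 3353/5 = 670.600
Difference = 670.600 − 616.500 = 54.100 ms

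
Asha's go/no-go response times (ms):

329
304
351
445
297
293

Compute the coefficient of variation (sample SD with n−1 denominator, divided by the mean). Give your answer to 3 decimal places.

0.171

n = 6, Σ = 2019, M = 336.5000
Σ(x−M)² = 16547.500; s = √(16547.500/5) = 57.5283
CV = 57.5283 / 336.5000 = 0.17096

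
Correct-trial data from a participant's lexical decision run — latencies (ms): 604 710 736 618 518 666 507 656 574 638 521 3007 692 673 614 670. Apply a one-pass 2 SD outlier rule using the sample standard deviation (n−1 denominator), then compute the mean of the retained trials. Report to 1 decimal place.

n = 16, ΣRT = 12404, M = 775.250
Σ(x−M)² = 5383299.00; s = √(5383299.00/15) = 599.071
Cutoffs: 775.250 ± 2·599.071 → [-422.9, 1973.4]
Outside: 3007 → excluded.
Retained (n=15): Σ = 9397, mean = 9397/15 = 626.467

626.5 ms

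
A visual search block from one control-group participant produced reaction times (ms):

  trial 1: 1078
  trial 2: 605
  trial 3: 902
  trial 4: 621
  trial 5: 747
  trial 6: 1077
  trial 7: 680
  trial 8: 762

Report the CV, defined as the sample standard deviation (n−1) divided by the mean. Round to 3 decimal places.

n = 8, Σ = 6472, M = 809.0000
Σ(x−M)² = 252488.000; s = √(252488.000/7) = 189.9203
CV = 189.9203 / 809.0000 = 0.23476

0.235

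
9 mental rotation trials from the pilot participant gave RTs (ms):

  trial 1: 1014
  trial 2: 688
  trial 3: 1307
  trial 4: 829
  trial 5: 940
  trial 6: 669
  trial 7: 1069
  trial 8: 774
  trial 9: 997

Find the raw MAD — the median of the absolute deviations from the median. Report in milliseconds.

Sorted: 669, 688, 774, 829, 940, 997, 1014, 1069, 1307 → median = 940
|x − 940|: 74, 252, 367, 111, 0, 271, 129, 166, 57
Sorted deviations: 0, 57, 74, 111, 129, 166, 252, 271, 367 → MAD = 129

129 ms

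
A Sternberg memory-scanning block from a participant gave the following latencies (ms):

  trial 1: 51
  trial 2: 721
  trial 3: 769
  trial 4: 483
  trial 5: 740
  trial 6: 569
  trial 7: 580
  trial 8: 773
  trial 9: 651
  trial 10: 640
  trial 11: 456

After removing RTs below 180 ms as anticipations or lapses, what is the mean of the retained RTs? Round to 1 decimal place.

Excluded: 51
Retained (n=10): Σ = 6382
Mean = 6382/10 = 638.2000

638.2 ms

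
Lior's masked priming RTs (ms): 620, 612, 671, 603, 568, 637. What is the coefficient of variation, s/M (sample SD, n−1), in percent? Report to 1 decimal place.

5.6%

n = 6, Σ = 3711, M = 618.5000
Σ(x−M)² = 5933.500; s = √(5933.500/5) = 34.4485
CV = 34.4485 / 618.5000 = 0.05570 = 5.570%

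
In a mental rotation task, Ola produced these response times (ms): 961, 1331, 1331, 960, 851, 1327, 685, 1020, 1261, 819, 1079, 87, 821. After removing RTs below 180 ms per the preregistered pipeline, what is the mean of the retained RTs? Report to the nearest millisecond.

Excluded: 87
Retained (n=12): Σ = 12446
Mean = 12446/12 = 1037.1667

1037 ms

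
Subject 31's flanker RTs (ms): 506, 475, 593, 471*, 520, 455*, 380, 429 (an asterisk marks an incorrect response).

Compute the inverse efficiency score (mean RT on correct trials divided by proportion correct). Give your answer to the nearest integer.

645 ms

Correct trials (n=6): 506, 475, 593, 520, 380, 429
Mean correct RT = 2903/6 = 483.8333 ms
Proportion correct = 6/8
IES = 483.8333 / (6/8) = 645.111 ms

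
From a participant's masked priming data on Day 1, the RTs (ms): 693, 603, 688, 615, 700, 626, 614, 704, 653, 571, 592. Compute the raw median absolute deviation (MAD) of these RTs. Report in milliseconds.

34 ms

Sorted: 571, 592, 603, 614, 615, 626, 653, 688, 693, 700, 704 → median = 626
|x − 626|: 67, 23, 62, 11, 74, 0, 12, 78, 27, 55, 34
Sorted deviations: 0, 11, 12, 23, 27, 34, 55, 62, 67, 74, 78 → MAD = 34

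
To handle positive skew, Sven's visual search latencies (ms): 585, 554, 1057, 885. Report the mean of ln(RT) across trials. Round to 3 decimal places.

6.609

ln(RT): 6.3716, 6.3172, 6.9632, 6.7856
Σ ln(RT) = 26.4376
Mean = 26.4376/4 = 6.60939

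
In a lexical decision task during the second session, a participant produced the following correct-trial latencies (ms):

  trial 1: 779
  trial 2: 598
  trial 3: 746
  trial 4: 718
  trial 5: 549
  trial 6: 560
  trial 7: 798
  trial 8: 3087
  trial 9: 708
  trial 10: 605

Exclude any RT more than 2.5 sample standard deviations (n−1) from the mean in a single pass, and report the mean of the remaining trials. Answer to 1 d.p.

673.4 ms

n = 10, ΣRT = 9148, M = 914.800
Σ(x−M)² = 5316557.60; s = √(5316557.60/9) = 768.589
Cutoffs: 914.800 ± 2.5·768.589 → [-1006.7, 2836.3]
Outside: 3087 → excluded.
Retained (n=9): Σ = 6061, mean = 6061/9 = 673.444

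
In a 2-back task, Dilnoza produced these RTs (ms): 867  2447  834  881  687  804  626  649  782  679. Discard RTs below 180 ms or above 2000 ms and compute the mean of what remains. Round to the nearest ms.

757 ms

Excluded: 2447
Retained (n=9): Σ = 6809
Mean = 6809/9 = 756.5556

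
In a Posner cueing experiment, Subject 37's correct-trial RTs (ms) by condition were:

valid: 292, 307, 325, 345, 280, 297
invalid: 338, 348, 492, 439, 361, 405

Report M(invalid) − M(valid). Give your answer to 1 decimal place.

M(valid) = 1846/6 = 307.667
M(invalid) = 2383/6 = 397.167
Difference = 397.167 − 307.667 = 89.500 ms

89.5 ms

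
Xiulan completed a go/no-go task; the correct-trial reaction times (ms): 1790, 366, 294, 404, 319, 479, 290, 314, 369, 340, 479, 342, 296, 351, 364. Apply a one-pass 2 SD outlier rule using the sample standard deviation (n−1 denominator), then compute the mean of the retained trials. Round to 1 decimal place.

n = 15, ΣRT = 6797, M = 453.133
Σ(x−M)² = 1963137.73; s = √(1963137.73/14) = 374.465
Cutoffs: 453.133 ± 2·374.465 → [-295.8, 1202.1]
Outside: 1790 → excluded.
Retained (n=14): Σ = 5007, mean = 5007/14 = 357.643

357.6 ms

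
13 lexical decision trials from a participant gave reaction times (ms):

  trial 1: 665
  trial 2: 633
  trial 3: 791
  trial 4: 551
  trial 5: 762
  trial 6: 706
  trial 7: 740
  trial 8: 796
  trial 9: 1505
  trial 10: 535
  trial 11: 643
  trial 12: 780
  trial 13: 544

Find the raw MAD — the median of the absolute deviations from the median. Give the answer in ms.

Sorted: 535, 544, 551, 633, 643, 665, 706, 740, 762, 780, 791, 796, 1505 → median = 706
|x − 706|: 41, 73, 85, 155, 56, 0, 34, 90, 799, 171, 63, 74, 162
Sorted deviations: 0, 34, 41, 56, 63, 73, 74, 85, 90, 155, 162, 171, 799 → MAD = 74

74 ms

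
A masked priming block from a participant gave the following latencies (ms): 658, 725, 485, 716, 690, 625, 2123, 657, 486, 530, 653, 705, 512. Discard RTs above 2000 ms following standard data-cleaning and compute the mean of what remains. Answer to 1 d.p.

Excluded: 2123
Retained (n=12): Σ = 7442
Mean = 7442/12 = 620.1667

620.2 ms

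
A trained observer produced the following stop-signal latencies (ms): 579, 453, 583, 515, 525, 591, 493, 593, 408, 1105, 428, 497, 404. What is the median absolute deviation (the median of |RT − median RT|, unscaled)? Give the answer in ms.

68 ms

Sorted: 404, 408, 428, 453, 493, 497, 515, 525, 579, 583, 591, 593, 1105 → median = 515
|x − 515|: 64, 62, 68, 0, 10, 76, 22, 78, 107, 590, 87, 18, 111
Sorted deviations: 0, 10, 18, 22, 62, 64, 68, 76, 78, 87, 107, 111, 590 → MAD = 68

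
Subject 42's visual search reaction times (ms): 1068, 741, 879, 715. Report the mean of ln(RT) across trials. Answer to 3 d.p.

ln(RT): 6.9735, 6.6080, 6.7788, 6.5723
Σ ln(RT) = 26.9326
Mean = 26.9326/4 = 6.73315

6.733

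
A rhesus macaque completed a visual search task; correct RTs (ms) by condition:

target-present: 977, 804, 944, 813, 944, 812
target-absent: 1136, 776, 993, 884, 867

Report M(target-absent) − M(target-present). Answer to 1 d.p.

48.9 ms

M(target-present) = 5294/6 = 882.333
M(target-absent) = 4656/5 = 931.200
Difference = 931.200 − 882.333 = 48.867 ms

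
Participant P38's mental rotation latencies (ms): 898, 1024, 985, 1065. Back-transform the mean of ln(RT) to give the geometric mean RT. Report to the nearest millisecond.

991 ms

ln(RT): 6.8002, 6.9315, 6.8926, 6.9707
Mean ln(RT) = 27.5950/4 = 6.89875
Geometric mean = exp(6.89875) = 991.04 ms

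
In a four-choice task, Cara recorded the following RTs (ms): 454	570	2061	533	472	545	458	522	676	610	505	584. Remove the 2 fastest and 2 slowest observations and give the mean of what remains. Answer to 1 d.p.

Sorted: 454, 458, 472, 505, 522, 533, 545, 570, 584, 610, 676, 2061
Drop lowest 2 (454, 458) and highest 2 (676, 2061)
Remaining (n=8): Σ = 4341, mean = 4341/8 = 542.625

542.6 ms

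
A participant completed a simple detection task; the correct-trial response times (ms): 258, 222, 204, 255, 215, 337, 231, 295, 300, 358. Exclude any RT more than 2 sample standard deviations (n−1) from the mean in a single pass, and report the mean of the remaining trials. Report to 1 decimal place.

n = 10, ΣRT = 2675, M = 267.500
Σ(x−M)² = 25270.50; s = √(25270.50/9) = 52.989
Cutoffs: 267.500 ± 2·52.989 → [161.5, 373.5]
No RTs fall outside the cutoffs; all 10 retained. Mean = 2675/10 = 267.500

267.5 ms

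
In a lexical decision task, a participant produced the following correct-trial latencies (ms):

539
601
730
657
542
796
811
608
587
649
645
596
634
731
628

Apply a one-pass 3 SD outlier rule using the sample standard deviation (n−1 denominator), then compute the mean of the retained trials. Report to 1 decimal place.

650.3 ms

n = 15, ΣRT = 9754, M = 650.267
Σ(x−M)² = 96046.93; s = √(96046.93/14) = 82.828
Cutoffs: 650.267 ± 3·82.828 → [401.8, 898.8]
No RTs fall outside the cutoffs; all 15 retained. Mean = 9754/15 = 650.267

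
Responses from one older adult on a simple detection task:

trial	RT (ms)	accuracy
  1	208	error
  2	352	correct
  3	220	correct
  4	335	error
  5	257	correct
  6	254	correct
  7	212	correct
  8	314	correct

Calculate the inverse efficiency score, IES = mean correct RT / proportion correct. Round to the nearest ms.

358 ms

Correct trials (n=6): 352, 220, 257, 254, 212, 314
Mean correct RT = 1609/6 = 268.1667 ms
Proportion correct = 6/8
IES = 268.1667 / (6/8) = 357.556 ms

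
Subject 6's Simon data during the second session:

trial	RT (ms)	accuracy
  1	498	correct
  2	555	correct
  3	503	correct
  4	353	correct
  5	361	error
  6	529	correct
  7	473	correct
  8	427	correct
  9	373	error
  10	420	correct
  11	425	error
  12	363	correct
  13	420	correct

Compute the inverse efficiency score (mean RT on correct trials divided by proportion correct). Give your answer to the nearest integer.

590 ms

Correct trials (n=10): 498, 555, 503, 353, 529, 473, 427, 420, 363, 420
Mean correct RT = 4541/10 = 454.1000 ms
Proportion correct = 10/13
IES = 454.1000 / (10/13) = 590.330 ms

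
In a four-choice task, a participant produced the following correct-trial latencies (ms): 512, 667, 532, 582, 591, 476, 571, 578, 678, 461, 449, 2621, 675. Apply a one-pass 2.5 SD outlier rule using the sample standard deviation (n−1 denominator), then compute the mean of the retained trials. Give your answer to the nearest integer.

564 ms

n = 13, ΣRT = 9393, M = 722.538
Σ(x−M)² = 3977031.23; s = √(3977031.23/12) = 575.690
Cutoffs: 722.538 ± 2.5·575.690 → [-716.7, 2161.8]
Outside: 2621 → excluded.
Retained (n=12): Σ = 6772, mean = 6772/12 = 564.333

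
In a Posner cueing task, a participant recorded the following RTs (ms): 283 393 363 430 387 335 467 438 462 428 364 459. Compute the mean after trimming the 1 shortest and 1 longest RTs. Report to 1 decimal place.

Sorted: 283, 335, 363, 364, 387, 393, 428, 430, 438, 459, 462, 467
Drop lowest 1 (283) and highest 1 (467)
Remaining (n=10): Σ = 4059, mean = 4059/10 = 405.900

405.9 ms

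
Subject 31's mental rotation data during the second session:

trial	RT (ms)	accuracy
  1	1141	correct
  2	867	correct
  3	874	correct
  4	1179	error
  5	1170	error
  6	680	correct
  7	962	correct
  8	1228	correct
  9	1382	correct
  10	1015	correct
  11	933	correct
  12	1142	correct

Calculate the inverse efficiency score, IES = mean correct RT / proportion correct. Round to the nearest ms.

1227 ms

Correct trials (n=10): 1141, 867, 874, 680, 962, 1228, 1382, 1015, 933, 1142
Mean correct RT = 10224/10 = 1022.4000 ms
Proportion correct = 10/12
IES = 1022.4000 / (10/12) = 1226.880 ms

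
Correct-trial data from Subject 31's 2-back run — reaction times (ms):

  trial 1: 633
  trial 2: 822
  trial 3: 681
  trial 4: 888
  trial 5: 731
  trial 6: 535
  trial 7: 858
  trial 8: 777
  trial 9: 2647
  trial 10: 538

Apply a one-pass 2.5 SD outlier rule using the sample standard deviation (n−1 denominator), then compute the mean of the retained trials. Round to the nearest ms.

n = 10, ΣRT = 9110, M = 911.000
Σ(x−M)² = 3486000.00; s = √(3486000.00/9) = 622.361
Cutoffs: 911.000 ± 2.5·622.361 → [-644.9, 2466.9]
Outside: 2647 → excluded.
Retained (n=9): Σ = 6463, mean = 6463/9 = 718.111

718 ms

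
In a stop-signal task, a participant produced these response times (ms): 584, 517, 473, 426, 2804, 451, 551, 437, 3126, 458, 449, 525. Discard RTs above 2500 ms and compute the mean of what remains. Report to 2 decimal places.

487.10 ms

Excluded: 2804, 3126
Retained (n=10): Σ = 4871
Mean = 4871/10 = 487.1000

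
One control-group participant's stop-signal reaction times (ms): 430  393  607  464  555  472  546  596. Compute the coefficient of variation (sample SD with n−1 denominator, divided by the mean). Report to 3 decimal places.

0.156

n = 8, Σ = 4063, M = 507.8750
Σ(x−M)² = 43738.875; s = √(43738.875/7) = 79.0469
CV = 79.0469 / 507.8750 = 0.15564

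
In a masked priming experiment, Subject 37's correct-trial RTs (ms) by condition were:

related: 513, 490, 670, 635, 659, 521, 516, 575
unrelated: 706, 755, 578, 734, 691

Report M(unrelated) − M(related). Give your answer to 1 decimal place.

120.4 ms

M(related) = 4579/8 = 572.375
M(unrelated) = 3464/5 = 692.800
Difference = 692.800 − 572.375 = 120.425 ms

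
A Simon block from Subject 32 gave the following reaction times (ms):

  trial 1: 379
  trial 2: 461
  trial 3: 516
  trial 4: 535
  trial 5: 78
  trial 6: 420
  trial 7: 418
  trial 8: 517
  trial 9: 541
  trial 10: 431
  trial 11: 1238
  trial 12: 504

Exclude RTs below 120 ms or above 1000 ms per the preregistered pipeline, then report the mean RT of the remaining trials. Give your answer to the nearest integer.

472 ms

Excluded: 78, 1238
Retained (n=10): Σ = 4722
Mean = 4722/10 = 472.2000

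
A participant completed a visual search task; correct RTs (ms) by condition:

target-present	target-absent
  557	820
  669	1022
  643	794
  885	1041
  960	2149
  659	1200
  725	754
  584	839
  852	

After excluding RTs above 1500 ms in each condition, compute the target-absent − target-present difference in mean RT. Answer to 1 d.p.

198.3 ms

target-absent: exclude 2149
M(target-present) = 6534/9 = 726.000
M(target-absent) = 6470/7 = 924.286
Difference = 924.286 − 726.000 = 198.286 ms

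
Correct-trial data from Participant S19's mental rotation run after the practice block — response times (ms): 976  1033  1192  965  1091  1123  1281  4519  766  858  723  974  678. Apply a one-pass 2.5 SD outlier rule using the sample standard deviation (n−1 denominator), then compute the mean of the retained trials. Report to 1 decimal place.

n = 13, ΣRT = 16179, M = 1244.538
Σ(x−M)² = 12004107.23; s = √(12004107.23/12) = 1000.171
Cutoffs: 1244.538 ± 2.5·1000.171 → [-1255.9, 3745.0]
Outside: 4519 → excluded.
Retained (n=12): Σ = 11660, mean = 11660/12 = 971.667

971.7 ms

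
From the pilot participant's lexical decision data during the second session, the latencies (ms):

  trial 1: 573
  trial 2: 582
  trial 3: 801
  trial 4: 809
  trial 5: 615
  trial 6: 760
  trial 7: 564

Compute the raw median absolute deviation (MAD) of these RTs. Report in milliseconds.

51 ms

Sorted: 564, 573, 582, 615, 760, 801, 809 → median = 615
|x − 615|: 42, 33, 186, 194, 0, 145, 51
Sorted deviations: 0, 33, 42, 51, 145, 186, 194 → MAD = 51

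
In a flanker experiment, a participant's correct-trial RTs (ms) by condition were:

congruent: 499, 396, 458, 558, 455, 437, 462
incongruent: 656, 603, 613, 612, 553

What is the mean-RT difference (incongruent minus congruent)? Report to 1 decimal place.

M(congruent) = 3265/7 = 466.429
M(incongruent) = 3037/5 = 607.400
Difference = 607.400 − 466.429 = 140.971 ms

141.0 ms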